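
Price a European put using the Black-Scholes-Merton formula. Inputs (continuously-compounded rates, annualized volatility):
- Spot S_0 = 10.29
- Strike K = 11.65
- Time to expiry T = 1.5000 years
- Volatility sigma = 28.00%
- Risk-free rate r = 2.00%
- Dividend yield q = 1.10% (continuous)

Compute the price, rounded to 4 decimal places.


d1 = (ln(S/K) + (r - q + 0.5*sigma^2) * T) / (sigma * sqrt(T)) = -0.15114994
d2 = d1 - sigma * sqrt(T) = -0.49407850
exp(-rT) = 0.97044553; exp(-qT) = 0.98363538
P = K * exp(-rT) * N(-d2) - S_0 * exp(-qT) * N(-d1)
N(-d1) = 0.56007128; N(-d2) = 0.68937463
P = 11.6500 * 0.97044553 * 0.68937463 - 10.2900 * 0.98363538 * 0.56007128 = 2.1250

Answer: Price = 2.1250


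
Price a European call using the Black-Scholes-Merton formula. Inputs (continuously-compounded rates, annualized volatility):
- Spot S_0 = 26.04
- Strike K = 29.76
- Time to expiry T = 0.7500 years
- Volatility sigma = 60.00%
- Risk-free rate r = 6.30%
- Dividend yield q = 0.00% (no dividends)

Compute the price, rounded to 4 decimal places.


d1 = (ln(S/K) + (r - q + 0.5*sigma^2) * T) / (sigma * sqrt(T)) = 0.09375900
d2 = d1 - sigma * sqrt(T) = -0.42585624
exp(-rT) = 0.95384891; exp(-qT) = 1.00000000
C = S_0 * exp(-qT) * N(d1) - K * exp(-rT) * N(d2)
N(d1) = 0.53734970; N(d2) = 0.33510630
C = 26.0400 * 1.00000000 * 0.53734970 - 29.7600 * 0.95384891 * 0.33510630 = 4.4801

Answer: Price = 4.4801


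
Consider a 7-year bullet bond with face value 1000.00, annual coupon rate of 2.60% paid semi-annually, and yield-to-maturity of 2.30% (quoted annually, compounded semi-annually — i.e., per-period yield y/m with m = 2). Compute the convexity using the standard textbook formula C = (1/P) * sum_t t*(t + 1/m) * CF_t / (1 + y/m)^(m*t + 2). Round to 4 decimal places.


Coupon per period c = face * coupon_rate / m = 13.000000
Periods per year m = 2; per-period yield y/m = 0.011500
Number of cashflows N = 14
Cashflows (t years, CF_t, discount factor 1/(1+y/m)^(m*t), PV):
  t = 0.5000: CF_t = 13.000000, DF = 0.988631, PV = 12.852200
  t = 1.0000: CF_t = 13.000000, DF = 0.977391, PV = 12.706080
  t = 1.5000: CF_t = 13.000000, DF = 0.966279, PV = 12.561621
  t = 2.0000: CF_t = 13.000000, DF = 0.955293, PV = 12.418805
  t = 2.5000: CF_t = 13.000000, DF = 0.944432, PV = 12.277612
  t = 3.0000: CF_t = 13.000000, DF = 0.933694, PV = 12.138025
  t = 3.5000: CF_t = 13.000000, DF = 0.923079, PV = 12.000025
  t = 4.0000: CF_t = 13.000000, DF = 0.912584, PV = 11.863593
  t = 4.5000: CF_t = 13.000000, DF = 0.902209, PV = 11.728713
  t = 5.0000: CF_t = 13.000000, DF = 0.891951, PV = 11.595367
  t = 5.5000: CF_t = 13.000000, DF = 0.881810, PV = 11.463536
  t = 6.0000: CF_t = 13.000000, DF = 0.871785, PV = 11.333204
  t = 6.5000: CF_t = 13.000000, DF = 0.861873, PV = 11.204354
  t = 7.0000: CF_t = 1013.000000, DF = 0.852075, PV = 863.151493
Price P = sum_t PV_t = 1019.294627
Convexity numerator sum_t t*(t + 1/m) * CF_t / (1+y/m)^(m*t + 2):
  t = 0.5000: term = 6.280811
  t = 1.0000: term = 18.628207
  t = 1.5000: term = 36.832837
  t = 2.0000: term = 60.690125
  t = 2.5000: term = 90.000186
  t = 3.0000: term = 124.567731
  t = 3.5000: term = 164.201985
  t = 4.0000: term = 208.716598
  t = 4.5000: term = 257.929557
  t = 5.0000: term = 311.663111
  t = 5.5000: term = 369.743680
  t = 6.0000: term = 432.001784
  t = 6.5000: term = 498.271953
  t = 7.0000: term = 44290.905072
Convexity = (1/P) * sum = 46870.433637 / 1019.294627 = 45.983205

Answer: Convexity = 45.9832


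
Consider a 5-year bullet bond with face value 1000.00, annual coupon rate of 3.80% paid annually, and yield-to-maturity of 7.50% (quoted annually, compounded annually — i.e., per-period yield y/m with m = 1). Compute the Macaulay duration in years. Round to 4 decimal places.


Coupon per period c = face * coupon_rate / m = 38.000000
Periods per year m = 1; per-period yield y/m = 0.075000
Number of cashflows N = 5
Cashflows (t years, CF_t, discount factor 1/(1+y/m)^(m*t), PV):
  t = 1.0000: CF_t = 38.000000, DF = 0.930233, PV = 35.348837
  t = 2.0000: CF_t = 38.000000, DF = 0.865333, PV = 32.882639
  t = 3.0000: CF_t = 38.000000, DF = 0.804961, PV = 30.588502
  t = 4.0000: CF_t = 38.000000, DF = 0.748801, PV = 28.454420
  t = 5.0000: CF_t = 1038.000000, DF = 0.696559, PV = 723.027860
Price P = sum_t PV_t = 850.302259
Macaulay numerator sum_t t * PV_t:
  t * PV_t at t = 1.0000: 35.348837
  t * PV_t at t = 2.0000: 65.765279
  t * PV_t at t = 3.0000: 91.765505
  t * PV_t at t = 4.0000: 113.817681
  t * PV_t at t = 5.0000: 3615.139302
Macaulay duration D = (sum_t t * PV_t) / P = 3921.836603 / 850.302259 = 4.612285

Answer: Macaulay duration = 4.6123 years


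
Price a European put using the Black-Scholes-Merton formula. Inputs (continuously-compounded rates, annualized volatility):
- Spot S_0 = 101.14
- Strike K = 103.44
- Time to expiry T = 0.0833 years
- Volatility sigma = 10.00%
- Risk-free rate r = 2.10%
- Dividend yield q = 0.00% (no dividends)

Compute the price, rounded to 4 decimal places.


Answer: Price = 2.5276

Derivation:
d1 = (ln(S/K) + (r - q + 0.5*sigma^2) * T) / (sigma * sqrt(T)) = -0.70405455
d2 = d1 - sigma * sqrt(T) = -0.73291629
exp(-rT) = 0.99825223; exp(-qT) = 1.00000000
P = K * exp(-rT) * N(-d2) - S_0 * exp(-qT) * N(-d1)
N(-d1) = 0.75930060; N(-d2) = 0.76819526
P = 103.4400 * 0.99825223 * 0.76819526 - 101.1400 * 1.00000000 * 0.75930060 = 2.5276


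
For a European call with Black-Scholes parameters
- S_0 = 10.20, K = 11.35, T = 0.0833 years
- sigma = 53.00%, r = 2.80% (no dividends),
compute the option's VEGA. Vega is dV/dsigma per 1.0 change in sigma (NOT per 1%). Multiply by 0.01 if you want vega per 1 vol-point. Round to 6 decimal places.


d1 = -0.6066537616; d2 = -0.7596209803
phi(d1) = 0.3318895897; exp(-qT) = 1.0000000000; exp(-rT) = 0.9976703179
Vega = S * exp(-qT) * phi(d1) * sqrt(T) = 10.2000 * 1.0000000000 * 0.3318895897 * 0.2886173938 = 0.977049

Answer: Vega = 0.977049


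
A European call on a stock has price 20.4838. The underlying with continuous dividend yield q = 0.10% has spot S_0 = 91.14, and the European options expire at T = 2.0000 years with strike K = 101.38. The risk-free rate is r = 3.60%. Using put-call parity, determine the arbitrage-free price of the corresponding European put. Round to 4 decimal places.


Put-call parity: C - P = S_0 * exp(-qT) - K * exp(-rT).
S_0 * exp(-qT) = 91.1400 * 0.99800200 = 90.95790216
K * exp(-rT) = 101.3800 * 0.93053090 = 94.33722222
P = C - S*exp(-qT) + K*exp(-rT)
P = 20.4838 - 90.95790216 + 94.33722222 = 23.8631

Answer: Put price = 23.8631


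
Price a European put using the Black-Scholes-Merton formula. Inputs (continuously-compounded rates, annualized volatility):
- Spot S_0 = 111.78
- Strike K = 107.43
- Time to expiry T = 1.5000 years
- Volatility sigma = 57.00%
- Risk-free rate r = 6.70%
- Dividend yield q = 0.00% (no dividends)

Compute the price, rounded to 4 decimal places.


Answer: Price = 21.7529

Derivation:
d1 = (ln(S/K) + (r - q + 0.5*sigma^2) * T) / (sigma * sqrt(T)) = 0.54987203
d2 = d1 - sigma * sqrt(T) = -0.14823255
exp(-rT) = 0.90438511; exp(-qT) = 1.00000000
P = K * exp(-rT) * N(-d2) - S_0 * exp(-qT) * N(-d1)
N(-d1) = 0.29120357; N(-d2) = 0.55892038
P = 107.4300 * 0.90438511 * 0.55892038 - 111.7800 * 1.00000000 * 0.29120357 = 21.7529


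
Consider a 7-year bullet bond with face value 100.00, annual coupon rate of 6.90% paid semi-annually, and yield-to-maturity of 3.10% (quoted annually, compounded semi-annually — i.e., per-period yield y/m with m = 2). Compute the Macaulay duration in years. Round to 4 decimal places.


Answer: Macaulay duration = 5.8240 years

Derivation:
Coupon per period c = face * coupon_rate / m = 3.450000
Periods per year m = 2; per-period yield y/m = 0.015500
Number of cashflows N = 14
Cashflows (t years, CF_t, discount factor 1/(1+y/m)^(m*t), PV):
  t = 0.5000: CF_t = 3.450000, DF = 0.984737, PV = 3.397341
  t = 1.0000: CF_t = 3.450000, DF = 0.969706, PV = 3.345486
  t = 1.5000: CF_t = 3.450000, DF = 0.954905, PV = 3.294423
  t = 2.0000: CF_t = 3.450000, DF = 0.940330, PV = 3.244138
  t = 2.5000: CF_t = 3.450000, DF = 0.925977, PV = 3.194622
  t = 3.0000: CF_t = 3.450000, DF = 0.911844, PV = 3.145861
  t = 3.5000: CF_t = 3.450000, DF = 0.897926, PV = 3.097844
  t = 4.0000: CF_t = 3.450000, DF = 0.884220, PV = 3.050561
  t = 4.5000: CF_t = 3.450000, DF = 0.870724, PV = 3.003999
  t = 5.0000: CF_t = 3.450000, DF = 0.857434, PV = 2.958147
  t = 5.5000: CF_t = 3.450000, DF = 0.844347, PV = 2.912996
  t = 6.0000: CF_t = 3.450000, DF = 0.831459, PV = 2.868534
  t = 6.5000: CF_t = 3.450000, DF = 0.818768, PV = 2.824750
  t = 7.0000: CF_t = 103.450000, DF = 0.806271, PV = 83.408730
Price P = sum_t PV_t = 123.747432
Macaulay numerator sum_t t * PV_t:
  t * PV_t at t = 0.5000: 1.698671
  t * PV_t at t = 1.0000: 3.345486
  t * PV_t at t = 1.5000: 4.941634
  t * PV_t at t = 2.0000: 6.488277
  t * PV_t at t = 2.5000: 7.986555
  t * PV_t at t = 3.0000: 9.437583
  t * PV_t at t = 3.5000: 10.842455
  t * PV_t at t = 4.0000: 12.202243
  t * PV_t at t = 4.5000: 13.517994
  t * PV_t at t = 5.0000: 14.790737
  t * PV_t at t = 5.5000: 16.021478
  t * PV_t at t = 6.0000: 17.211202
  t * PV_t at t = 6.5000: 18.360876
  t * PV_t at t = 7.0000: 583.861107
Macaulay duration D = (sum_t t * PV_t) / P = 720.706299 / 123.747432 = 5.824010


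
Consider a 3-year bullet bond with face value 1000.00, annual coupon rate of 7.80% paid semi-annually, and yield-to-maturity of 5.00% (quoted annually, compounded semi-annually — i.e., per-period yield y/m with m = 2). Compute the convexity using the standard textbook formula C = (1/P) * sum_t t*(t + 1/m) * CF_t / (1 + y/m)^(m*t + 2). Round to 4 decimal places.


Answer: Convexity = 8.8595

Derivation:
Coupon per period c = face * coupon_rate / m = 39.000000
Periods per year m = 2; per-period yield y/m = 0.025000
Number of cashflows N = 6
Cashflows (t years, CF_t, discount factor 1/(1+y/m)^(m*t), PV):
  t = 0.5000: CF_t = 39.000000, DF = 0.975610, PV = 38.048780
  t = 1.0000: CF_t = 39.000000, DF = 0.951814, PV = 37.120761
  t = 1.5000: CF_t = 39.000000, DF = 0.928599, PV = 36.215377
  t = 2.0000: CF_t = 39.000000, DF = 0.905951, PV = 35.332075
  t = 2.5000: CF_t = 39.000000, DF = 0.883854, PV = 34.470317
  t = 3.0000: CF_t = 1039.000000, DF = 0.862297, PV = 895.926444
Price P = sum_t PV_t = 1077.113755
Convexity numerator sum_t t*(t + 1/m) * CF_t / (1+y/m)^(m*t + 2):
  t = 0.5000: term = 18.107689
  t = 1.0000: term = 52.998113
  t = 1.5000: term = 103.410952
  t = 2.0000: term = 168.147889
  t = 2.5000: term = 246.070081
  t = 3.0000: term = 8953.934714
Convexity = (1/P) * sum = 9542.669437 / 1077.113755 = 8.859482


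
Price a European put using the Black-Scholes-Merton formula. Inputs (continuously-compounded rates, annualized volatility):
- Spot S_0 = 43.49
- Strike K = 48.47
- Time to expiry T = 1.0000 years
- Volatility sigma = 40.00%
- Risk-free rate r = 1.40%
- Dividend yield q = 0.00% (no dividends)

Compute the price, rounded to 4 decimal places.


d1 = (ln(S/K) + (r - q + 0.5*sigma^2) * T) / (sigma * sqrt(T)) = -0.03603506
d2 = d1 - sigma * sqrt(T) = -0.43603506
exp(-rT) = 0.98609754; exp(-qT) = 1.00000000
P = K * exp(-rT) * N(-d2) - S_0 * exp(-qT) * N(-d1)
N(-d1) = 0.51437280; N(-d2) = 0.66859435
P = 48.4700 * 0.98609754 * 0.66859435 - 43.4900 * 1.00000000 * 0.51437280 = 9.5862

Answer: Price = 9.5862


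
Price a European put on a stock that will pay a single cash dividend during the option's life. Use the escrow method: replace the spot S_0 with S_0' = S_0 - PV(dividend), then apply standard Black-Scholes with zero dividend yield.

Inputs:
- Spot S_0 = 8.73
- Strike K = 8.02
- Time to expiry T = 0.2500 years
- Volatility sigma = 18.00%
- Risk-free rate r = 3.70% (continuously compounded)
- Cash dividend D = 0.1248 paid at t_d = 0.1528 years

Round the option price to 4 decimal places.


Answer: Price = 0.0766

Derivation:
PV(D) = D * exp(-r * t_d) = 0.1248 * 0.99436235 = 0.12409642
S_0' = S_0 - PV(D) = 8.7300 - 0.12409642 = 8.60590358
d1 = (ln(S_0'/K) + (r + sigma^2/2)*T) / (sigma*sqrt(T)) = 0.93122232
d2 = d1 - sigma*sqrt(T) = 0.84122232
exp(-rT) = 0.99079265
N(-d1) = 0.17586929; N(-d2) = 0.20011170
P = K * exp(-rT) * N(-d2) - S_0' * N(-d1) = 8.0200 * 0.99079265 * 0.20011170 - 8.60590358 * 0.17586929 = 0.0766


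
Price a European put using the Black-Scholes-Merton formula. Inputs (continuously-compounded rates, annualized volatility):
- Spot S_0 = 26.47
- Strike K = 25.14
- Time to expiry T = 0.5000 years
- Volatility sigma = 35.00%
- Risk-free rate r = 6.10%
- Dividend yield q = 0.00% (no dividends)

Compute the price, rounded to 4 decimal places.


Answer: Price = 1.5971

Derivation:
d1 = (ln(S/K) + (r - q + 0.5*sigma^2) * T) / (sigma * sqrt(T)) = 0.45528308
d2 = d1 - sigma * sqrt(T) = 0.20779570
exp(-rT) = 0.96996043; exp(-qT) = 1.00000000
P = K * exp(-rT) * N(-d2) - S_0 * exp(-qT) * N(-d1)
N(-d1) = 0.32445280; N(-d2) = 0.41769424
P = 25.1400 * 0.96996043 * 0.41769424 - 26.4700 * 1.00000000 * 0.32445280 = 1.5971


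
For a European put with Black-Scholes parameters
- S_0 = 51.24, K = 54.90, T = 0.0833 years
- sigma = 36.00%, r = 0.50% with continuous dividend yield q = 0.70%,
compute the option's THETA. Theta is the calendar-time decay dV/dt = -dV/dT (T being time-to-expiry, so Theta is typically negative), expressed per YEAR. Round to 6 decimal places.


d1 = -0.6136693312; d2 = -0.7175715930
phi(d1) = 0.3304719293; exp(-qT) = 0.9994170700; exp(-rT) = 0.9995835867
Theta = -S*exp(-qT)*phi(d1)*sigma/(2*sqrt(T)) + r*K*exp(-rT)*N(-d2) - q*S*exp(-qT)*N(-d1)
N(-d1) = 0.7302830707; N(-d2) = 0.7634892608; sqrt(T) = 0.2886173938
Term 1 = -51.2400 * 0.9994170700 * 0.3304719293 * 0.3600 / (2 * 0.2886173938) = -10.5545680477
Term 2 = 0.0050 * 54.9000 * 0.9995835867 * 0.7634892608 = 0.2094905311
Term 3 = -0.0070 * 51.2400 * 0.9994170700 * 0.7302830707 = -0.2617852403
Theta = -10.5545680477 + (0.2094905311) + (-0.2617852403) = -10.606863

Answer: Theta = -10.606863


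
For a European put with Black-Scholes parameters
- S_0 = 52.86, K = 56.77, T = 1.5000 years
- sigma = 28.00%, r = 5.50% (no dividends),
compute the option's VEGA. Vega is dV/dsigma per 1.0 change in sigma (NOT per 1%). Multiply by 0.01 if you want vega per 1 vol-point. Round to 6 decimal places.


d1 = 0.2039459507; d2 = -0.1389826133
phi(d1) = 0.3907311667; exp(-qT) = 1.0000000000; exp(-rT) = 0.9208114379
Vega = S * exp(-qT) * phi(d1) * sqrt(T) = 52.8600 * 1.0000000000 * 0.3907311667 * 1.2247448714 = 25.295941

Answer: Vega = 25.295941


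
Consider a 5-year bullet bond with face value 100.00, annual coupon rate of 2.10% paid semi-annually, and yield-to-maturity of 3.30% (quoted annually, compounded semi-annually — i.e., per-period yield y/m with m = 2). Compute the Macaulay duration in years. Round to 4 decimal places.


Answer: Macaulay duration = 4.7644 years

Derivation:
Coupon per period c = face * coupon_rate / m = 1.050000
Periods per year m = 2; per-period yield y/m = 0.016500
Number of cashflows N = 10
Cashflows (t years, CF_t, discount factor 1/(1+y/m)^(m*t), PV):
  t = 0.5000: CF_t = 1.050000, DF = 0.983768, PV = 1.032956
  t = 1.0000: CF_t = 1.050000, DF = 0.967799, PV = 1.016189
  t = 1.5000: CF_t = 1.050000, DF = 0.952090, PV = 0.999694
  t = 2.0000: CF_t = 1.050000, DF = 0.936635, PV = 0.983467
  t = 2.5000: CF_t = 1.050000, DF = 0.921432, PV = 0.967503
  t = 3.0000: CF_t = 1.050000, DF = 0.906475, PV = 0.951798
  t = 3.5000: CF_t = 1.050000, DF = 0.891761, PV = 0.936349
  t = 4.0000: CF_t = 1.050000, DF = 0.877285, PV = 0.921150
  t = 4.5000: CF_t = 1.050000, DF = 0.863045, PV = 0.906197
  t = 5.0000: CF_t = 101.050000, DF = 0.849036, PV = 85.795101
Price P = sum_t PV_t = 94.510405
Macaulay numerator sum_t t * PV_t:
  t * PV_t at t = 0.5000: 0.516478
  t * PV_t at t = 1.0000: 1.016189
  t * PV_t at t = 1.5000: 1.499541
  t * PV_t at t = 2.0000: 1.966934
  t * PV_t at t = 2.5000: 2.418758
  t * PV_t at t = 3.0000: 2.855395
  t * PV_t at t = 3.5000: 3.277220
  t * PV_t at t = 4.0000: 3.684599
  t * PV_t at t = 4.5000: 4.077889
  t * PV_t at t = 5.0000: 428.975503
Macaulay duration D = (sum_t t * PV_t) / P = 450.288507 / 94.510405 = 4.764433


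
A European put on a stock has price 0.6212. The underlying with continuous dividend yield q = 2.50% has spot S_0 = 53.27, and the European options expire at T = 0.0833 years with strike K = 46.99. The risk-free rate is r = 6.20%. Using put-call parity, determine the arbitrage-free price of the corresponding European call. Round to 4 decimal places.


Put-call parity: C - P = S_0 * exp(-qT) - K * exp(-rT).
S_0 * exp(-qT) = 53.2700 * 0.99791967 = 53.15918066
K * exp(-rT) = 46.9900 * 0.99484871 = 46.74794105
C = P + S*exp(-qT) - K*exp(-rT)
C = 0.6212 + 53.15918066 - 46.74794105 = 7.0324

Answer: Call price = 7.0324


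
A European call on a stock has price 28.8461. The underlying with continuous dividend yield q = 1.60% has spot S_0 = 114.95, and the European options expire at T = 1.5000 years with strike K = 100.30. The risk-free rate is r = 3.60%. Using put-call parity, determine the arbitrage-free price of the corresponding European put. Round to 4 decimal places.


Answer: Put price = 11.6495

Derivation:
Put-call parity: C - P = S_0 * exp(-qT) - K * exp(-rT).
S_0 * exp(-qT) = 114.9500 * 0.97628571 = 112.22404234
K * exp(-rT) = 100.3000 * 0.94743211 = 95.02744028
P = C - S*exp(-qT) + K*exp(-rT)
P = 28.8461 - 112.22404234 + 95.02744028 = 11.6495


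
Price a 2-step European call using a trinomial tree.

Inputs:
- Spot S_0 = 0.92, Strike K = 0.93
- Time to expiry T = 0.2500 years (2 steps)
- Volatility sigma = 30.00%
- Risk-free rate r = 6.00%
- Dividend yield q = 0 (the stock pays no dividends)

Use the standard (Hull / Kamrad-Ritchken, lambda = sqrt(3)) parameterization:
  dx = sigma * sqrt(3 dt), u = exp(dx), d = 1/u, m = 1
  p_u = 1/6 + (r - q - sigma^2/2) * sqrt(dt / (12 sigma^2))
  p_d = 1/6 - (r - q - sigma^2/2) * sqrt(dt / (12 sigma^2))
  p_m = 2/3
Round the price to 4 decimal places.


dt = T/N = 0.125000; dx = sigma*sqrt(3*dt) = 0.183712
u = exp(dx) = 1.201669; d = 1/u = 0.832176
p_u = 0.171770, p_m = 0.666667, p_d = 0.161564
Discount per step: exp(-r*dt) = 0.992528
Stock lattice S(k, j) with j the centered position index:
  k=0: S(0,+0) = 0.9200
  k=1: S(1,-1) = 0.7656; S(1,+0) = 0.9200; S(1,+1) = 1.1055
  k=2: S(2,-2) = 0.6371; S(2,-1) = 0.7656; S(2,+0) = 0.9200; S(2,+1) = 1.1055; S(2,+2) = 1.3285
Terminal payoffs V(N, j) = max(S_T - K, 0):
  V(2,-2) = 0.000000; V(2,-1) = 0.000000; V(2,+0) = 0.000000; V(2,+1) = 0.175536; V(2,+2) = 0.398489
Backward induction: V(k, j) = exp(-r*dt) * [p_u * V(k+1, j+1) + p_m * V(k+1, j) + p_d * V(k+1, j-1)]
  V(1,-1) = exp(-r*dt) * [p_u*0.000000 + p_m*0.000000 + p_d*0.000000] = 0.000000
  V(1,+0) = exp(-r*dt) * [p_u*0.175536 + p_m*0.000000 + p_d*0.000000] = 0.029926
  V(1,+1) = exp(-r*dt) * [p_u*0.398489 + p_m*0.175536 + p_d*0.000000] = 0.184086
  V(0,+0) = exp(-r*dt) * [p_u*0.184086 + p_m*0.029926 + p_d*0.000000] = 0.051186

Answer: Price = V(0,0) = 0.0512


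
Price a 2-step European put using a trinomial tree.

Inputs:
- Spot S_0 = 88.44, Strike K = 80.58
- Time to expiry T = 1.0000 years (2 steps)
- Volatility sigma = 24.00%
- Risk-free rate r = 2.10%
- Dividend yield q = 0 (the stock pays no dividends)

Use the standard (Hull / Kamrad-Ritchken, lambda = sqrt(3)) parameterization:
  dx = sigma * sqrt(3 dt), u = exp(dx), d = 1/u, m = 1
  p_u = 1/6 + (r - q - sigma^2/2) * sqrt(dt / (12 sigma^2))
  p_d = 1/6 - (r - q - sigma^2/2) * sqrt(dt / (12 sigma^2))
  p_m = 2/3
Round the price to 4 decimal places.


dt = T/N = 0.500000; dx = sigma*sqrt(3*dt) = 0.293939
u = exp(dx) = 1.341702; d = 1/u = 0.745322
p_u = 0.160033, p_m = 0.666667, p_d = 0.173301
Discount per step: exp(-r*dt) = 0.989555
Stock lattice S(k, j) with j the centered position index:
  k=0: S(0,+0) = 88.4400
  k=1: S(1,-1) = 65.9163; S(1,+0) = 88.4400; S(1,+1) = 118.6601
  k=2: S(2,-2) = 49.1289; S(2,-1) = 65.9163; S(2,+0) = 88.4400; S(2,+1) = 118.6601; S(2,+2) = 159.2065
Terminal payoffs V(N, j) = max(K - S_T, 0):
  V(2,-2) = 31.451131; V(2,-1) = 14.663711; V(2,+0) = 0.000000; V(2,+1) = 0.000000; V(2,+2) = 0.000000
Backward induction: V(k, j) = exp(-r*dt) * [p_u * V(k+1, j+1) + p_m * V(k+1, j) + p_d * V(k+1, j-1)]
  V(1,-1) = exp(-r*dt) * [p_u*0.000000 + p_m*14.663711 + p_d*31.451131] = 15.067271
  V(1,+0) = exp(-r*dt) * [p_u*0.000000 + p_m*0.000000 + p_d*14.663711] = 2.514688
  V(1,+1) = exp(-r*dt) * [p_u*0.000000 + p_m*0.000000 + p_d*0.000000] = 0.000000
  V(0,+0) = exp(-r*dt) * [p_u*0.000000 + p_m*2.514688 + p_d*15.067271] = 4.242843

Answer: Price = V(0,0) = 4.2428


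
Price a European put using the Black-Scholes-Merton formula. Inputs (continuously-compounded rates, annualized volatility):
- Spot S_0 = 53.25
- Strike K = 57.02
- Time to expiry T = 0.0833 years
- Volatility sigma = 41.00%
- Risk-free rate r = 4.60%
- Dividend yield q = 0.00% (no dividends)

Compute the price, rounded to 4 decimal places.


d1 = (ln(S/K) + (r - q + 0.5*sigma^2) * T) / (sigma * sqrt(T)) = -0.48651729
d2 = d1 - sigma * sqrt(T) = -0.60485042
exp(-rT) = 0.99617553; exp(-qT) = 1.00000000
P = K * exp(-rT) * N(-d2) - S_0 * exp(-qT) * N(-d1)
N(-d1) = 0.68669977; N(-d2) = 0.72736080
P = 57.0200 * 0.99617553 * 0.72736080 - 53.2500 * 1.00000000 * 0.68669977 = 4.7487

Answer: Price = 4.7487


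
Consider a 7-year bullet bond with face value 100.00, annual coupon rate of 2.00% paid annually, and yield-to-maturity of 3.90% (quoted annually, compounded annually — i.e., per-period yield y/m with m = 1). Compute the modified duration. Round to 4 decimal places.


Answer: Modified duration = 6.3244

Derivation:
Coupon per period c = face * coupon_rate / m = 2.000000
Periods per year m = 1; per-period yield y/m = 0.039000
Number of cashflows N = 7
Cashflows (t years, CF_t, discount factor 1/(1+y/m)^(m*t), PV):
  t = 1.0000: CF_t = 2.000000, DF = 0.962464, PV = 1.924928
  t = 2.0000: CF_t = 2.000000, DF = 0.926337, PV = 1.852674
  t = 3.0000: CF_t = 2.000000, DF = 0.891566, PV = 1.783131
  t = 4.0000: CF_t = 2.000000, DF = 0.858100, PV = 1.716200
  t = 5.0000: CF_t = 2.000000, DF = 0.825890, PV = 1.651780
  t = 6.0000: CF_t = 2.000000, DF = 0.794889, PV = 1.589779
  t = 7.0000: CF_t = 102.000000, DF = 0.765052, PV = 78.035342
Price P = sum_t PV_t = 88.553834
First compute Macaulay numerator sum_t t * PV_t:
  t * PV_t at t = 1.0000: 1.924928
  t * PV_t at t = 2.0000: 3.705347
  t * PV_t at t = 3.0000: 5.349394
  t * PV_t at t = 4.0000: 6.864799
  t * PV_t at t = 5.0000: 8.258901
  t * PV_t at t = 6.0000: 9.538673
  t * PV_t at t = 7.0000: 546.247395
Macaulay duration D = 581.889437 / 88.553834 = 6.571025
Modified duration = D / (1 + y/m) = 6.571025 / (1 + 0.039000) = 6.324374


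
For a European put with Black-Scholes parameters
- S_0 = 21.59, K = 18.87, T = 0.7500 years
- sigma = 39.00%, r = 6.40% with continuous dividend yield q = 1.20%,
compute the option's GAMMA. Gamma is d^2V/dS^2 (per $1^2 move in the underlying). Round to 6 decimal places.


Answer: Gamma = 0.042939

Derivation:
d1 = 0.6830331557; d2 = 0.3452832482
phi(d1) = 0.3159391399; exp(-qT) = 0.9910403788; exp(-rT) = 0.9531337871
Gamma = exp(-qT) * phi(d1) / (S * sigma * sqrt(T)) = 0.9910403788 * 0.3159391399 / (21.5900 * 0.3900 * 0.8660254038) = 0.042939


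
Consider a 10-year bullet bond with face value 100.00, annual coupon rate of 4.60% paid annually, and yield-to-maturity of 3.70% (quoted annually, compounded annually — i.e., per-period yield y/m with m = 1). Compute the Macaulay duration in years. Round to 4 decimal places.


Answer: Macaulay duration = 8.3078 years

Derivation:
Coupon per period c = face * coupon_rate / m = 4.600000
Periods per year m = 1; per-period yield y/m = 0.037000
Number of cashflows N = 10
Cashflows (t years, CF_t, discount factor 1/(1+y/m)^(m*t), PV):
  t = 1.0000: CF_t = 4.600000, DF = 0.964320, PV = 4.435873
  t = 2.0000: CF_t = 4.600000, DF = 0.929913, PV = 4.277601
  t = 3.0000: CF_t = 4.600000, DF = 0.896734, PV = 4.124977
  t = 4.0000: CF_t = 4.600000, DF = 0.864739, PV = 3.977799
  t = 5.0000: CF_t = 4.600000, DF = 0.833885, PV = 3.835871
  t = 6.0000: CF_t = 4.600000, DF = 0.804132, PV = 3.699008
  t = 7.0000: CF_t = 4.600000, DF = 0.775441, PV = 3.567028
  t = 8.0000: CF_t = 4.600000, DF = 0.747773, PV = 3.439757
  t = 9.0000: CF_t = 4.600000, DF = 0.721093, PV = 3.317027
  t = 10.0000: CF_t = 104.600000, DF = 0.695364, PV = 72.735113
Price P = sum_t PV_t = 107.410056
Macaulay numerator sum_t t * PV_t:
  t * PV_t at t = 1.0000: 4.435873
  t * PV_t at t = 2.0000: 8.555203
  t * PV_t at t = 3.0000: 12.374932
  t * PV_t at t = 4.0000: 15.911195
  t * PV_t at t = 5.0000: 19.179357
  t * PV_t at t = 6.0000: 22.194049
  t * PV_t at t = 7.0000: 24.969197
  t * PV_t at t = 8.0000: 27.518057
  t * PV_t at t = 9.0000: 29.853244
  t * PV_t at t = 10.0000: 727.351135
Macaulay duration D = (sum_t t * PV_t) / P = 892.342242 / 107.410056 = 8.307809


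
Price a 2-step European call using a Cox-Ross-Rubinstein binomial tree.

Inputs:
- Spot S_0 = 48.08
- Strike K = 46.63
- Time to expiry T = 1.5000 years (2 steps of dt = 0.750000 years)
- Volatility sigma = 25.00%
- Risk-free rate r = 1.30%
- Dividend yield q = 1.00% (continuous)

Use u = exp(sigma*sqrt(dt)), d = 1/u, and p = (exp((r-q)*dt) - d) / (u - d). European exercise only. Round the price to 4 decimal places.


dt = T/N = 0.750000
u = exp(sigma*sqrt(dt)) = 1.241731; d = 1/u = 0.805327
p = (exp((r-q)*dt) - d) / (u - d) = 0.451245
Discount per step: exp(-r*dt) = 0.990297
Stock lattice S(k, i) with i counting down-moves:
  k=0: S(0,0) = 48.0800
  k=1: S(1,0) = 59.7024; S(1,1) = 38.7201
  k=2: S(2,0) = 74.1344; S(2,1) = 48.0800; S(2,2) = 31.1824
Terminal payoffs V(N, i) = max(S_T - K, 0):
  V(2,0) = 27.504350; V(2,1) = 1.450000; V(2,2) = 0.000000
Backward induction: V(k, i) = exp(-r*dt) * [p * V(k+1, i) + (1-p) * V(k+1, i+1)].
  V(1,0) = exp(-r*dt) * [p*27.504350 + (1-p)*1.450000] = 13.078765
  V(1,1) = exp(-r*dt) * [p*1.450000 + (1-p)*0.000000] = 0.647957
  V(0,0) = exp(-r*dt) * [p*13.078765 + (1-p)*0.647957] = 6.196590

Answer: Price = V(0,0) = 6.1966


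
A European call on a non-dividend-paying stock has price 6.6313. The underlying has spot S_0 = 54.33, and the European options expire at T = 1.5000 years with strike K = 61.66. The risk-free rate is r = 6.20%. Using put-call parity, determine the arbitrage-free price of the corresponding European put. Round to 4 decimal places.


Put-call parity: C - P = S_0 * exp(-qT) - K * exp(-rT).
S_0 * exp(-qT) = 54.3300 * 1.00000000 = 54.33000000
K * exp(-rT) = 61.6600 * 0.91119350 = 56.18419123
P = C - S*exp(-qT) + K*exp(-rT)
P = 6.6313 - 54.33000000 + 56.18419123 = 8.4855

Answer: Put price = 8.4855


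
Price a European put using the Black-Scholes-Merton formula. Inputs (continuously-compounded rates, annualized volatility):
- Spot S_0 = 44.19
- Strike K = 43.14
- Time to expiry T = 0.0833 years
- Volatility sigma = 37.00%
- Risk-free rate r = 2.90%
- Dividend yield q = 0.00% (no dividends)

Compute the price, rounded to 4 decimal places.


d1 = (ln(S/K) + (r - q + 0.5*sigma^2) * T) / (sigma * sqrt(T)) = 0.30120736
d2 = d1 - sigma * sqrt(T) = 0.19441893
exp(-rT) = 0.99758722; exp(-qT) = 1.00000000
P = K * exp(-rT) * N(-d2) - S_0 * exp(-qT) * N(-d1)
N(-d1) = 0.38162819; N(-d2) = 0.42292394
P = 43.1400 * 0.99758722 * 0.42292394 - 44.1900 * 1.00000000 * 0.38162819 = 1.3368

Answer: Price = 1.3368


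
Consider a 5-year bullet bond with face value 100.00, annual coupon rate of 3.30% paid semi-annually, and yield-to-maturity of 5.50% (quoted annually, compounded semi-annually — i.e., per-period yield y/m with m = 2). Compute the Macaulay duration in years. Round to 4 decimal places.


Answer: Macaulay duration = 4.6279 years

Derivation:
Coupon per period c = face * coupon_rate / m = 1.650000
Periods per year m = 2; per-period yield y/m = 0.027500
Number of cashflows N = 10
Cashflows (t years, CF_t, discount factor 1/(1+y/m)^(m*t), PV):
  t = 0.5000: CF_t = 1.650000, DF = 0.973236, PV = 1.605839
  t = 1.0000: CF_t = 1.650000, DF = 0.947188, PV = 1.562861
  t = 1.5000: CF_t = 1.650000, DF = 0.921838, PV = 1.521032
  t = 2.0000: CF_t = 1.650000, DF = 0.897166, PV = 1.480323
  t = 2.5000: CF_t = 1.650000, DF = 0.873154, PV = 1.440704
  t = 3.0000: CF_t = 1.650000, DF = 0.849785, PV = 1.402145
  t = 3.5000: CF_t = 1.650000, DF = 0.827041, PV = 1.364618
  t = 4.0000: CF_t = 1.650000, DF = 0.804906, PV = 1.328095
  t = 4.5000: CF_t = 1.650000, DF = 0.783364, PV = 1.292550
  t = 5.0000: CF_t = 101.650000, DF = 0.762398, PV = 77.497747
Price P = sum_t PV_t = 90.495916
Macaulay numerator sum_t t * PV_t:
  t * PV_t at t = 0.5000: 0.802920
  t * PV_t at t = 1.0000: 1.562861
  t * PV_t at t = 1.5000: 2.281549
  t * PV_t at t = 2.0000: 2.960647
  t * PV_t at t = 2.5000: 3.601760
  t * PV_t at t = 3.0000: 4.206435
  t * PV_t at t = 3.5000: 4.776163
  t * PV_t at t = 4.0000: 5.312382
  t * PV_t at t = 4.5000: 5.816477
  t * PV_t at t = 5.0000: 387.488735
Macaulay duration D = (sum_t t * PV_t) / P = 418.809929 / 90.495916 = 4.627943


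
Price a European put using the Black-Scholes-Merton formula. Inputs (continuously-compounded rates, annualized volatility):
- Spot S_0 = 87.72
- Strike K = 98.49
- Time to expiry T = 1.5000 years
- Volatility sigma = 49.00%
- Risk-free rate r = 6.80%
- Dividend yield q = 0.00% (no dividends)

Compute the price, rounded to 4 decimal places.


Answer: Price = 21.4494

Derivation:
d1 = (ln(S/K) + (r - q + 0.5*sigma^2) * T) / (sigma * sqrt(T)) = 0.27705879
d2 = d1 - sigma * sqrt(T) = -0.32306620
exp(-rT) = 0.90302955; exp(-qT) = 1.00000000
P = K * exp(-rT) * N(-d2) - S_0 * exp(-qT) * N(-d1)
N(-d1) = 0.39086748; N(-d2) = 0.62667744
P = 98.4900 * 0.90302955 * 0.62667744 - 87.7200 * 1.00000000 * 0.39086748 = 21.4494


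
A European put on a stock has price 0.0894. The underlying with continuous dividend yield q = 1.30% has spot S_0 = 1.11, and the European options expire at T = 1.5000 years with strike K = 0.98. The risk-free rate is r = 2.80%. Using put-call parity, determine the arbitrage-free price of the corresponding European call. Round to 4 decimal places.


Put-call parity: C - P = S_0 * exp(-qT) - K * exp(-rT).
S_0 * exp(-qT) = 1.1100 * 0.98068890 = 1.08856467
K * exp(-rT) = 0.9800 * 0.95886978 = 0.93969238
C = P + S*exp(-qT) - K*exp(-rT)
C = 0.0894 + 1.08856467 - 0.93969238 = 0.2383

Answer: Call price = 0.2383


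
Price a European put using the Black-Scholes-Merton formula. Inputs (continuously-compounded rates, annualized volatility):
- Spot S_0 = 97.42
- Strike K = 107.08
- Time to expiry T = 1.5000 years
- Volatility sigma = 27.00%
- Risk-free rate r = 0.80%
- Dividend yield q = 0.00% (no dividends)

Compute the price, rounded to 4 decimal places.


Answer: Price = 17.9449

Derivation:
d1 = (ln(S/K) + (r - q + 0.5*sigma^2) * T) / (sigma * sqrt(T)) = -0.08427965
d2 = d1 - sigma * sqrt(T) = -0.41496077
exp(-rT) = 0.98807171; exp(-qT) = 1.00000000
P = K * exp(-rT) * N(-d2) - S_0 * exp(-qT) * N(-d1)
N(-d1) = 0.53358296; N(-d2) = 0.66091469
P = 107.0800 * 0.98807171 * 0.66091469 - 97.4200 * 1.00000000 * 0.53358296 = 17.9449


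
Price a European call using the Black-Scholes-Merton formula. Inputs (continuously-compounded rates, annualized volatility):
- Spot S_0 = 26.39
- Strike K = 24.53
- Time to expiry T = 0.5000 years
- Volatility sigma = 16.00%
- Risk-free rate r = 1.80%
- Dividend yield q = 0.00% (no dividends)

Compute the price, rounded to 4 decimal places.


Answer: Price = 2.4714

Derivation:
d1 = (ln(S/K) + (r - q + 0.5*sigma^2) * T) / (sigma * sqrt(T)) = 0.78213339
d2 = d1 - sigma * sqrt(T) = 0.66899631
exp(-rT) = 0.99104038; exp(-qT) = 1.00000000
C = S_0 * exp(-qT) * N(d1) - K * exp(-rT) * N(d2)
N(d1) = 0.78293191; N(d2) = 0.74825108
C = 26.3900 * 1.00000000 * 0.78293191 - 24.5300 * 0.99104038 * 0.74825108 = 2.4714


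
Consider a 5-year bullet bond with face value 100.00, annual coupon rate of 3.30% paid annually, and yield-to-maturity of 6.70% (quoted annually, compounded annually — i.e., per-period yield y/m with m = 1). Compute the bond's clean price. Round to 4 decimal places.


Answer: Price = 85.9466

Derivation:
Coupon per period c = face * coupon_rate / m = 3.300000
Periods per year m = 1; per-period yield y/m = 0.067000
Number of cashflows N = 5
Cashflows (t years, CF_t, discount factor 1/(1+y/m)^(m*t), PV):
  t = 1.0000: CF_t = 3.300000, DF = 0.937207, PV = 3.092784
  t = 2.0000: CF_t = 3.300000, DF = 0.878357, PV = 2.898579
  t = 3.0000: CF_t = 3.300000, DF = 0.823203, PV = 2.716569
  t = 4.0000: CF_t = 3.300000, DF = 0.771511, PV = 2.545987
  t = 5.0000: CF_t = 103.300000, DF = 0.723066, PV = 74.692711
Price P = sum_t PV_t = 85.946630


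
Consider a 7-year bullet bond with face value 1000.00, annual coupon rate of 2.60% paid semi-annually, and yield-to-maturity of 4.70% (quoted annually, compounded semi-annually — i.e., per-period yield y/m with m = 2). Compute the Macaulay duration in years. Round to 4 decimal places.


Answer: Macaulay duration = 6.3972 years

Derivation:
Coupon per period c = face * coupon_rate / m = 13.000000
Periods per year m = 2; per-period yield y/m = 0.023500
Number of cashflows N = 14
Cashflows (t years, CF_t, discount factor 1/(1+y/m)^(m*t), PV):
  t = 0.5000: CF_t = 13.000000, DF = 0.977040, PV = 12.701514
  t = 1.0000: CF_t = 13.000000, DF = 0.954606, PV = 12.409882
  t = 1.5000: CF_t = 13.000000, DF = 0.932688, PV = 12.124946
  t = 2.0000: CF_t = 13.000000, DF = 0.911273, PV = 11.846552
  t = 2.5000: CF_t = 13.000000, DF = 0.890350, PV = 11.574550
  t = 3.0000: CF_t = 13.000000, DF = 0.869907, PV = 11.308793
  t = 3.5000: CF_t = 13.000000, DF = 0.849934, PV = 11.049139
  t = 4.0000: CF_t = 13.000000, DF = 0.830419, PV = 10.795446
  t = 4.5000: CF_t = 13.000000, DF = 0.811352, PV = 10.547578
  t = 5.0000: CF_t = 13.000000, DF = 0.792723, PV = 10.305401
  t = 5.5000: CF_t = 13.000000, DF = 0.774522, PV = 10.068784
  t = 6.0000: CF_t = 13.000000, DF = 0.756739, PV = 9.837601
  t = 6.5000: CF_t = 13.000000, DF = 0.739363, PV = 9.611725
  t = 7.0000: CF_t = 1013.000000, DF = 0.722387, PV = 731.778402
Price P = sum_t PV_t = 875.960313
Macaulay numerator sum_t t * PV_t:
  t * PV_t at t = 0.5000: 6.350757
  t * PV_t at t = 1.0000: 12.409882
  t * PV_t at t = 1.5000: 18.187419
  t * PV_t at t = 2.0000: 23.693104
  t * PV_t at t = 2.5000: 28.936375
  t * PV_t at t = 3.0000: 33.926380
  t * PV_t at t = 3.5000: 38.671985
  t * PV_t at t = 4.0000: 43.181783
  t * PV_t at t = 4.5000: 47.464099
  t * PV_t at t = 5.0000: 51.527003
  t * PV_t at t = 5.5000: 55.378313
  t * PV_t at t = 6.0000: 59.025604
  t * PV_t at t = 6.5000: 62.476213
  t * PV_t at t = 7.0000: 5122.448814
Macaulay duration D = (sum_t t * PV_t) / P = 5603.677732 / 875.960313 = 6.397182


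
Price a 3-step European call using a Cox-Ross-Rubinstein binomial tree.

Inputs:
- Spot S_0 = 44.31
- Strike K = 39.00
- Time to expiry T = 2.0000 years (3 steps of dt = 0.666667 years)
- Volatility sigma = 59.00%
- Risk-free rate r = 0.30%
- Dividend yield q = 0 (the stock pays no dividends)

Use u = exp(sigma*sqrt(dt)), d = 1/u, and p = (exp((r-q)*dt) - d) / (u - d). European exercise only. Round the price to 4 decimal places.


Answer: Price = V(0,0) = 17.2369

Derivation:
dt = T/N = 0.666667
u = exp(sigma*sqrt(dt)) = 1.618877; d = 1/u = 0.617712
p = (exp((r-q)*dt) - d) / (u - d) = 0.383843
Discount per step: exp(-r*dt) = 0.998002
Stock lattice S(k, i) with i counting down-moves:
  k=0: S(0,0) = 44.3100
  k=1: S(1,0) = 71.7325; S(1,1) = 27.3708
  k=2: S(2,0) = 116.1261; S(2,1) = 44.3100; S(2,2) = 16.9073
  k=3: S(3,0) = 187.9939; S(3,1) = 71.7325; S(3,2) = 27.3708; S(3,3) = 10.4438
Terminal payoffs V(N, i) = max(S_T - K, 0):
  V(3,0) = 148.993866; V(3,1) = 32.732460; V(3,2) = 0.000000; V(3,3) = 0.000000
Backward induction: V(k, i) = exp(-r*dt) * [p * V(k+1, i) + (1-p) * V(k+1, i+1)].
  V(2,0) = exp(-r*dt) * [p*148.993866 + (1-p)*32.732460] = 77.203985
  V(2,1) = exp(-r*dt) * [p*32.732460 + (1-p)*0.000000] = 12.539012
  V(2,2) = exp(-r*dt) * [p*0.000000 + (1-p)*0.000000] = 0.000000
  V(1,0) = exp(-r*dt) * [p*77.203985 + (1-p)*12.539012] = 37.285541
  V(1,1) = exp(-r*dt) * [p*12.539012 + (1-p)*0.000000] = 4.803391
  V(0,0) = exp(-r*dt) * [p*37.285541 + (1-p)*4.803391] = 17.236918


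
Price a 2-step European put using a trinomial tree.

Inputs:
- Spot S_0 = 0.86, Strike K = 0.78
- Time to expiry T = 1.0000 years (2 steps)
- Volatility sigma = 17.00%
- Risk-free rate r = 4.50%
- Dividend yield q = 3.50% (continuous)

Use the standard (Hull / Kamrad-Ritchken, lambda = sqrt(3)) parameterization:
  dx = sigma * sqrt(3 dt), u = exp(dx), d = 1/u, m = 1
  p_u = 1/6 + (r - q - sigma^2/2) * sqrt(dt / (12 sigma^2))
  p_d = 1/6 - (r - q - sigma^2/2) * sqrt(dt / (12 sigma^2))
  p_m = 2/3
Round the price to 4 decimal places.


dt = T/N = 0.500000; dx = sigma*sqrt(3*dt) = 0.208207
u = exp(dx) = 1.231468; d = 1/u = 0.812039
p_u = 0.161323, p_m = 0.666667, p_d = 0.172010
Discount per step: exp(-r*dt) = 0.977751
Stock lattice S(k, j) with j the centered position index:
  k=0: S(0,+0) = 0.8600
  k=1: S(1,-1) = 0.6984; S(1,+0) = 0.8600; S(1,+1) = 1.0591
  k=2: S(2,-2) = 0.5671; S(2,-1) = 0.6984; S(2,+0) = 0.8600; S(2,+1) = 1.0591; S(2,+2) = 1.3042
Terminal payoffs V(N, j) = max(K - S_T, 0):
  V(2,-2) = 0.212909; V(2,-1) = 0.081646; V(2,+0) = 0.000000; V(2,+1) = 0.000000; V(2,+2) = 0.000000
Backward induction: V(k, j) = exp(-r*dt) * [p_u * V(k+1, j+1) + p_m * V(k+1, j) + p_d * V(k+1, j-1)]
  V(1,-1) = exp(-r*dt) * [p_u*0.000000 + p_m*0.081646 + p_d*0.212909] = 0.089028
  V(1,+0) = exp(-r*dt) * [p_u*0.000000 + p_m*0.000000 + p_d*0.081646] = 0.013732
  V(1,+1) = exp(-r*dt) * [p_u*0.000000 + p_m*0.000000 + p_d*0.000000] = 0.000000
  V(0,+0) = exp(-r*dt) * [p_u*0.000000 + p_m*0.013732 + p_d*0.089028] = 0.023924

Answer: Price = V(0,0) = 0.0239


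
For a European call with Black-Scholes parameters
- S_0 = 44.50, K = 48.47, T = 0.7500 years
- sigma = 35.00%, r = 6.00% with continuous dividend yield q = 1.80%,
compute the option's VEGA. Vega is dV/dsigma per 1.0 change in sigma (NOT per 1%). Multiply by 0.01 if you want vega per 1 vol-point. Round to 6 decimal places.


Answer: Vega = 15.163022

Derivation:
d1 = -0.0264537297; d2 = -0.3295626210
phi(d1) = 0.3988027150; exp(-qT) = 0.9865907163; exp(-rT) = 0.9559974818
Vega = S * exp(-qT) * phi(d1) * sqrt(T) = 44.5000 * 0.9865907163 * 0.3988027150 * 0.8660254038 = 15.163022


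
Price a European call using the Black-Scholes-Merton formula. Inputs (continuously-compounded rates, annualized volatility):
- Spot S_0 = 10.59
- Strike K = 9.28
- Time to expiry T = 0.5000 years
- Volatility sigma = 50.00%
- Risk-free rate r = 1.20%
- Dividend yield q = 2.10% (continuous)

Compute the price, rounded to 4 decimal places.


d1 = (ln(S/K) + (r - q + 0.5*sigma^2) * T) / (sigma * sqrt(T)) = 0.53753865
d2 = d1 - sigma * sqrt(T) = 0.18398526
exp(-rT) = 0.99401796; exp(-qT) = 0.98955493
C = S_0 * exp(-qT) * N(d1) - K * exp(-rT) * N(d2)
N(d1) = 0.70455220; N(d2) = 0.57298749
C = 10.5900 * 0.98955493 * 0.70455220 - 9.2800 * 0.99401796 * 0.57298749 = 2.0978

Answer: Price = 2.0978


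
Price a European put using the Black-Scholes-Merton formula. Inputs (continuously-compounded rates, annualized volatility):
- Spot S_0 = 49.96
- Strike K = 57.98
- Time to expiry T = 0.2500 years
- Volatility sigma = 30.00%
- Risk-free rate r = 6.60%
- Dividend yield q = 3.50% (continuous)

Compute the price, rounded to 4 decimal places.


Answer: Price = 8.2476

Derivation:
d1 = (ln(S/K) + (r - q + 0.5*sigma^2) * T) / (sigma * sqrt(T)) = -0.86583625
d2 = d1 - sigma * sqrt(T) = -1.01583625
exp(-rT) = 0.98363538; exp(-qT) = 0.99128817
P = K * exp(-rT) * N(-d2) - S_0 * exp(-qT) * N(-d1)
N(-d1) = 0.80671002; N(-d2) = 0.84514632
P = 57.9800 * 0.98363538 * 0.84514632 - 49.9600 * 0.99128817 * 0.80671002 = 8.2476


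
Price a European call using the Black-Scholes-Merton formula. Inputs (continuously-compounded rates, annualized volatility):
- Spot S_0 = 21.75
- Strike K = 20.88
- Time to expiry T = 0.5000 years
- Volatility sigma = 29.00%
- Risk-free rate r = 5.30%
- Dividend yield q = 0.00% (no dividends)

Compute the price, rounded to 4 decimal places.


Answer: Price = 2.5178

Derivation:
d1 = (ln(S/K) + (r - q + 0.5*sigma^2) * T) / (sigma * sqrt(T)) = 0.43083282
d2 = d1 - sigma * sqrt(T) = 0.22577185
exp(-rT) = 0.97384804; exp(-qT) = 1.00000000
C = S_0 * exp(-qT) * N(d1) - K * exp(-rT) * N(d2)
N(d1) = 0.66670503; N(d2) = 0.58931057
C = 21.7500 * 1.00000000 * 0.66670503 - 20.8800 * 0.97384804 * 0.58931057 = 2.5178
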